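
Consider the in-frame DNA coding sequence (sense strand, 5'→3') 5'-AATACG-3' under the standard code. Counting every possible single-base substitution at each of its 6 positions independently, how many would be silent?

Codon 1 (AAT, Asn): 1 synonymous substitution.
Codon 2 (ACG, Thr): 3 synonymous substitutions.
Total: 1 + 3 = 4.

4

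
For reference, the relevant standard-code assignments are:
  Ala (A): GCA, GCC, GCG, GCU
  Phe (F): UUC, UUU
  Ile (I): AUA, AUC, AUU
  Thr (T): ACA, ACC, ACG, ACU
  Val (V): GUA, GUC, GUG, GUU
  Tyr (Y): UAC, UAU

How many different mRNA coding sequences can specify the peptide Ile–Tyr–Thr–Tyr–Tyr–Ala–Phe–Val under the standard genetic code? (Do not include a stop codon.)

3072

Ile: 3 codons.
Tyr: 2 codons.
Thr: 4 codons.
Tyr: 2 codons.
Tyr: 2 codons.
Ala: 4 codons.
Phe: 2 codons.
Val: 4 codons.
3 × 2 × 4 × 2 × 2 × 4 × 2 × 4 = 3072.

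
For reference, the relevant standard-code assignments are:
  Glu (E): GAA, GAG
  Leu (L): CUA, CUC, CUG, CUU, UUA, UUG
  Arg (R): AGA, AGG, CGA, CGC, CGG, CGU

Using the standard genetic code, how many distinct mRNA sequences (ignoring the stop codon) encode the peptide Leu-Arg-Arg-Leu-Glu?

Leu: 6 codons.
Arg: 6 codons.
Arg: 6 codons.
Leu: 6 codons.
Glu: 2 codons.
6 × 6 × 6 × 6 × 2 = 2592.

2592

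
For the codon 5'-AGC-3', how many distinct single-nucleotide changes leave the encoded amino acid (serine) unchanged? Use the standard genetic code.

1

Position 1: none → 0 synonymous.
Position 2: none → 0 synonymous.
Position 3: AGT → 1 synonymous.
Total: 0 + 0 + 1 = 1.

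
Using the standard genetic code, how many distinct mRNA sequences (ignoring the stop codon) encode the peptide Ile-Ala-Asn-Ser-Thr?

576

Ile: 3 codons.
Ala: 4 codons.
Asn: 2 codons.
Ser: 6 codons.
Thr: 4 codons.
3 × 4 × 2 × 6 × 4 = 576.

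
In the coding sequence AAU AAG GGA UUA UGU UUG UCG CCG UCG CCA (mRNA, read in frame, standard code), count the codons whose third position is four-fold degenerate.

5

Codon 1 AAU (Asn): third position 2-fold.
Codon 2 AAG (Lys): third position 2-fold.
Codon 3 GGA (Gly): third position 4-fold.
Codon 4 UUA (Leu): third position 2-fold.
Codon 5 UGU (Cys): third position 2-fold.
Codon 6 UUG (Leu): third position 2-fold.
Codon 7 UCG (Ser): third position 4-fold.
Codon 8 CCG (Pro): third position 4-fold.
Codon 9 UCG (Ser): third position 4-fold.
Codon 10 CCA (Pro): third position 4-fold.
Four-fold degenerate third positions: 5.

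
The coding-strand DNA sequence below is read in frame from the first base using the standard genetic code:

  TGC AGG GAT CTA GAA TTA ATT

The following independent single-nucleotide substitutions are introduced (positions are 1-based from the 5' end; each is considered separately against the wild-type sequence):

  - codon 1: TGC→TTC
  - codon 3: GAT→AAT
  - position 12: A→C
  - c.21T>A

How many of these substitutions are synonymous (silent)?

Codon 1: TGC (Cys) → TTC (Phe) — missense.
Codon 3: GAT (Asp) → AAT (Asn) — missense.
Codon 4: CTA (Leu) → CTC (Leu) — synonymous.
Codon 7: ATT (Ile) → ATA (Ile) — synonymous.
Synonymous: 2 of 4.

2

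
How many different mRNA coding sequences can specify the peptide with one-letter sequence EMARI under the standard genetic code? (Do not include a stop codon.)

Glu: 2 codons.
Met: 1 codon.
Ala: 4 codons.
Arg: 6 codons.
Ile: 3 codons.
2 × 1 × 4 × 6 × 3 = 144.

144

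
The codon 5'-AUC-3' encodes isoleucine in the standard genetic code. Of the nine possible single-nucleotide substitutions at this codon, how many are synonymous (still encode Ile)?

2

Position 1: none → 0 synonymous.
Position 2: none → 0 synonymous.
Position 3: AUU, AUA → 2 synonymous.
Total: 0 + 0 + 2 = 2.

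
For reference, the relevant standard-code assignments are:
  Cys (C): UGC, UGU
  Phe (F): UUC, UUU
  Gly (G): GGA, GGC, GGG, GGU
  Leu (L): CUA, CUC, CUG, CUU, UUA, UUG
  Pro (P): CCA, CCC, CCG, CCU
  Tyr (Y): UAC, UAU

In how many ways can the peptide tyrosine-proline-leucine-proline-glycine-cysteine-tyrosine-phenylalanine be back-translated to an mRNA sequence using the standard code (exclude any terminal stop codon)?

Tyr: 2 codons.
Pro: 4 codons.
Leu: 6 codons.
Pro: 4 codons.
Gly: 4 codons.
Cys: 2 codons.
Tyr: 2 codons.
Phe: 2 codons.
2 × 4 × 6 × 4 × 4 × 2 × 2 × 2 = 6144.

6144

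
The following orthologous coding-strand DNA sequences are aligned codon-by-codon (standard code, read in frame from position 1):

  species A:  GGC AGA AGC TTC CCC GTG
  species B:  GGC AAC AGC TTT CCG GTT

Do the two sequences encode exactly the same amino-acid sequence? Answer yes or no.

no

Codon 1: GGC Gly / GGC Gly — identical.
Codon 2: AGA Arg / AAC Asn — nonsynonymous.
Codon 3: AGC Ser / AGC Ser — identical.
Codon 4: TTC Phe / TTT Phe — synonymous.
Codon 5: CCC Pro / CCG Pro — synonymous.
Codon 6: GTG Val / GTT Val — synonymous.
Nonsynonymous differences: 1 → different protein.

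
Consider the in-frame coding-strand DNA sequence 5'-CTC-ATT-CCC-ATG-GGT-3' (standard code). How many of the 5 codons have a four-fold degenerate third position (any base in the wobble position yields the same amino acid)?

Codon 1 CTC (Leu): third position 4-fold.
Codon 2 ATT (Ile): third position 3-fold.
Codon 3 CCC (Pro): third position 4-fold.
Codon 4 ATG (Met): third position 1-fold.
Codon 5 GGT (Gly): third position 4-fold.
Four-fold degenerate third positions: 3.

3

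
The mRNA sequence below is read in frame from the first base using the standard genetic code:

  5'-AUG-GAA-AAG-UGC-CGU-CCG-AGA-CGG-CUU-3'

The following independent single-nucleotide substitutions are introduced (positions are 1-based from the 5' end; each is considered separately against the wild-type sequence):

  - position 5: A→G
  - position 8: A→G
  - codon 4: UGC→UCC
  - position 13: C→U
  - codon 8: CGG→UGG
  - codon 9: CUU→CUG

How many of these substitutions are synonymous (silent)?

Codon 2: GAA (Glu) → GGA (Gly) — missense.
Codon 3: AAG (Lys) → AGG (Arg) — missense.
Codon 4: UGC (Cys) → UCC (Ser) — missense.
Codon 5: CGU (Arg) → UGU (Cys) — missense.
Codon 8: CGG (Arg) → UGG (Trp) — missense.
Codon 9: CUU (Leu) → CUG (Leu) — synonymous.
Synonymous: 1 of 6.

1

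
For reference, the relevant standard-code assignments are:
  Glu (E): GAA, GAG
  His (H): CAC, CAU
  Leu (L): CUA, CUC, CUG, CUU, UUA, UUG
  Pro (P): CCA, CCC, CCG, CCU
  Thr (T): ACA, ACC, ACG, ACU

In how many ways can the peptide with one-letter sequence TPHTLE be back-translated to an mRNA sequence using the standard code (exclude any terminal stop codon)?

Thr: 4 codons.
Pro: 4 codons.
His: 2 codons.
Thr: 4 codons.
Leu: 6 codons.
Glu: 2 codons.
4 × 4 × 2 × 4 × 6 × 2 = 1536.

1536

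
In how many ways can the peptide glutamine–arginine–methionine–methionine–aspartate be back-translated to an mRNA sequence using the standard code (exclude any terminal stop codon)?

Gln: 2 codons.
Arg: 6 codons.
Met: 1 codon.
Met: 1 codon.
Asp: 2 codons.
2 × 6 × 1 × 1 × 2 = 24.

24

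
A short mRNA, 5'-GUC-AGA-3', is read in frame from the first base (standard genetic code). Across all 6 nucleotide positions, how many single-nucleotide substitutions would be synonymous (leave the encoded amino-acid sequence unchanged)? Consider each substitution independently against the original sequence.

Codon 1 (GUC, Val): 3 synonymous substitutions.
Codon 2 (AGA, Arg): 2 synonymous substitutions.
Total: 3 + 2 = 5.

5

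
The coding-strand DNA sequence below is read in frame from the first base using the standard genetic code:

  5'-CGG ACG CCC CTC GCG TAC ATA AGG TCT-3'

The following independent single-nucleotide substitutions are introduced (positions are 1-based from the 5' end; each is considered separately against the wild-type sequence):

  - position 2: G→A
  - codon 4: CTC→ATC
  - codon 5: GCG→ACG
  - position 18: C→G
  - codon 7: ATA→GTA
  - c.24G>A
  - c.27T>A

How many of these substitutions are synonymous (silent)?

Codon 1: CGG (Arg) → CAG (Gln) — missense.
Codon 4: CTC (Leu) → ATC (Ile) — missense.
Codon 5: GCG (Ala) → ACG (Thr) — missense.
Codon 6: TAC (Tyr) → TAG (Stop) — nonsense.
Codon 7: ATA (Ile) → GTA (Val) — missense.
Codon 8: AGG (Arg) → AGA (Arg) — synonymous.
Codon 9: TCT (Ser) → TCA (Ser) — synonymous.
Synonymous: 2 of 7.

2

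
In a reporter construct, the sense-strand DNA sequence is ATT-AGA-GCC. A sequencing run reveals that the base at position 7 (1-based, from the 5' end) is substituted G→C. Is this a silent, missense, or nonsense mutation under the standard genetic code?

missense

Position 7 falls in codon 3: GCC → Ala.
After the substitution the codon is CCC → Pro.
Ala ≠ Pro, so this is a missense mutation.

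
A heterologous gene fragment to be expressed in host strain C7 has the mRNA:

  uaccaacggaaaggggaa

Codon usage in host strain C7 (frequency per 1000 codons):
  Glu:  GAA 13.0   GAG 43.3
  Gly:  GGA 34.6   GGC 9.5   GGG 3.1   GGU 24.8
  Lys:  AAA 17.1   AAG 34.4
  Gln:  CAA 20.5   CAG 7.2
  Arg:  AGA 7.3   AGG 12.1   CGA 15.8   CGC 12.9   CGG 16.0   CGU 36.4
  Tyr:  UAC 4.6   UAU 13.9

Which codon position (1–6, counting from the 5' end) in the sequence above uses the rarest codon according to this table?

5

Codon 1 UAC (Tyr): 4.6 per 1000.
Codon 2 CAA (Gln): 20.5 per 1000.
Codon 3 CGG (Arg): 16.0 per 1000.
Codon 4 AAA (Lys): 17.1 per 1000.
Codon 5 GGG (Gly): 3.1 per 1000.
Codon 6 GAA (Glu): 13.0 per 1000.
Lowest frequency is 3.1 at codon 5.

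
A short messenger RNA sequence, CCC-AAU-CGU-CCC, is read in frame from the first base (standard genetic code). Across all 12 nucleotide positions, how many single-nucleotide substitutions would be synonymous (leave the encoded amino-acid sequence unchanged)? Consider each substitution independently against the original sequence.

10

Codon 1 (CCC, Pro): 3 synonymous substitutions.
Codon 2 (AAU, Asn): 1 synonymous substitution.
Codon 3 (CGU, Arg): 3 synonymous substitutions.
Codon 4 (CCC, Pro): 3 synonymous substitutions.
Total: 3 + 1 + 3 + 3 = 10.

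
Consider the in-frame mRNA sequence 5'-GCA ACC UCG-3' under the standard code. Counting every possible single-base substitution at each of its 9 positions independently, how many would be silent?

9

Codon 1 (GCA, Ala): 3 synonymous substitutions.
Codon 2 (ACC, Thr): 3 synonymous substitutions.
Codon 3 (UCG, Ser): 3 synonymous substitutions.
Total: 3 + 3 + 3 = 9.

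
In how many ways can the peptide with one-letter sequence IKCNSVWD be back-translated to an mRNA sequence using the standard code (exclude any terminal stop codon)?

1152

Ile: 3 codons.
Lys: 2 codons.
Cys: 2 codons.
Asn: 2 codons.
Ser: 6 codons.
Val: 4 codons.
Trp: 1 codon.
Asp: 2 codons.
3 × 2 × 2 × 2 × 6 × 4 × 1 × 2 = 1152.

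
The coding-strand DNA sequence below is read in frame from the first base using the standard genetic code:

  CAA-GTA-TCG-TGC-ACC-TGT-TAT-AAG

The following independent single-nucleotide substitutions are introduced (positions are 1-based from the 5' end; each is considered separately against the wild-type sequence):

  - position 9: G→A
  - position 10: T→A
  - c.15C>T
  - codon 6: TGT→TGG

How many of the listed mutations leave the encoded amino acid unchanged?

2

Codon 3: TCG (Ser) → TCA (Ser) — synonymous.
Codon 4: TGC (Cys) → AGC (Ser) — missense.
Codon 5: ACC (Thr) → ACT (Thr) — synonymous.
Codon 6: TGT (Cys) → TGG (Trp) — missense.
Synonymous: 2 of 4.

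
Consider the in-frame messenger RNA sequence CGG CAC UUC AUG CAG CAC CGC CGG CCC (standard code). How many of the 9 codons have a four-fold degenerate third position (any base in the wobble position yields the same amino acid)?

Codon 1 CGG (Arg): third position 4-fold.
Codon 2 CAC (His): third position 2-fold.
Codon 3 UUC (Phe): third position 2-fold.
Codon 4 AUG (Met): third position 1-fold.
Codon 5 CAG (Gln): third position 2-fold.
Codon 6 CAC (His): third position 2-fold.
Codon 7 CGC (Arg): third position 4-fold.
Codon 8 CGG (Arg): third position 4-fold.
Codon 9 CCC (Pro): third position 4-fold.
Four-fold degenerate third positions: 4.

4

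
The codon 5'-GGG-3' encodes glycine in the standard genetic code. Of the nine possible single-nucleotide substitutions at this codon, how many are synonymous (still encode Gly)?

3

Position 1: none → 0 synonymous.
Position 2: none → 0 synonymous.
Position 3: GGT, GGC, GGA → 3 synonymous.
Total: 0 + 0 + 3 = 3.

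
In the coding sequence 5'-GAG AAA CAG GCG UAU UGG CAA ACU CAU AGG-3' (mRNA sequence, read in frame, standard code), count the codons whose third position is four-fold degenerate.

Codon 1 GAG (Glu): third position 2-fold.
Codon 2 AAA (Lys): third position 2-fold.
Codon 3 CAG (Gln): third position 2-fold.
Codon 4 GCG (Ala): third position 4-fold.
Codon 5 UAU (Tyr): third position 2-fold.
Codon 6 UGG (Trp): third position 1-fold.
Codon 7 CAA (Gln): third position 2-fold.
Codon 8 ACU (Thr): third position 4-fold.
Codon 9 CAU (His): third position 2-fold.
Codon 10 AGG (Arg): third position 2-fold.
Four-fold degenerate third positions: 2.

2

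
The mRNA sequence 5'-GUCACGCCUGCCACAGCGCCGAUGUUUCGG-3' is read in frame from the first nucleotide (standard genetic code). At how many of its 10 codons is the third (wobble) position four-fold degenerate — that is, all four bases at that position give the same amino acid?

8

Codon 1 GUC (Val): third position 4-fold.
Codon 2 ACG (Thr): third position 4-fold.
Codon 3 CCU (Pro): third position 4-fold.
Codon 4 GCC (Ala): third position 4-fold.
Codon 5 ACA (Thr): third position 4-fold.
Codon 6 GCG (Ala): third position 4-fold.
Codon 7 CCG (Pro): third position 4-fold.
Codon 8 AUG (Met): third position 1-fold.
Codon 9 UUU (Phe): third position 2-fold.
Codon 10 CGG (Arg): third position 4-fold.
Four-fold degenerate third positions: 8.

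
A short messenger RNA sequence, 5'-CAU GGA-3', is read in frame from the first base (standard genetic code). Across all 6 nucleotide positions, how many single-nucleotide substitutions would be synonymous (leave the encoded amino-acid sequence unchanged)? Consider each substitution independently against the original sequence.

Codon 1 (CAU, His): 1 synonymous substitution.
Codon 2 (GGA, Gly): 3 synonymous substitutions.
Total: 1 + 3 = 4.

4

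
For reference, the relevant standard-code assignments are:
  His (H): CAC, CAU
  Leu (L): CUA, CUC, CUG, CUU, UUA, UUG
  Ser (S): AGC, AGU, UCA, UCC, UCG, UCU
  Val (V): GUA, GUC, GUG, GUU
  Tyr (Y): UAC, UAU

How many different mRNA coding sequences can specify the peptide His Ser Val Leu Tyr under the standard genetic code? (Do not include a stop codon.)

576

His: 2 codons.
Ser: 6 codons.
Val: 4 codons.
Leu: 6 codons.
Tyr: 2 codons.
2 × 6 × 4 × 6 × 2 = 576.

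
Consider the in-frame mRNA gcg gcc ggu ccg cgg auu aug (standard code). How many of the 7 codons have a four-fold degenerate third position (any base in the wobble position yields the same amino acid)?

Codon 1 GCG (Ala): third position 4-fold.
Codon 2 GCC (Ala): third position 4-fold.
Codon 3 GGU (Gly): third position 4-fold.
Codon 4 CCG (Pro): third position 4-fold.
Codon 5 CGG (Arg): third position 4-fold.
Codon 6 AUU (Ile): third position 3-fold.
Codon 7 AUG (Met): third position 1-fold.
Four-fold degenerate third positions: 5.

5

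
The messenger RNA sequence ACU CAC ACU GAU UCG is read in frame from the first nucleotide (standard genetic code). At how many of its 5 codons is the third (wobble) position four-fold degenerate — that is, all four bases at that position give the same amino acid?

3

Codon 1 ACU (Thr): third position 4-fold.
Codon 2 CAC (His): third position 2-fold.
Codon 3 ACU (Thr): third position 4-fold.
Codon 4 GAU (Asp): third position 2-fold.
Codon 5 UCG (Ser): third position 4-fold.
Four-fold degenerate third positions: 3.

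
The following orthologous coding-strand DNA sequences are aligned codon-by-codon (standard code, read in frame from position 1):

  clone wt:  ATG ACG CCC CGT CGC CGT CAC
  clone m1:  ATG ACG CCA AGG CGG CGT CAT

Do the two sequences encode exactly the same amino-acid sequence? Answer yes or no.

Codon 1: ATG Met / ATG Met — identical.
Codon 2: ACG Thr / ACG Thr — identical.
Codon 3: CCC Pro / CCA Pro — synonymous.
Codon 4: CGT Arg / AGG Arg — synonymous.
Codon 5: CGC Arg / CGG Arg — synonymous.
Codon 6: CGT Arg / CGT Arg — identical.
Codon 7: CAC His / CAT His — synonymous.
Nonsynonymous differences: 0 → same protein.

yes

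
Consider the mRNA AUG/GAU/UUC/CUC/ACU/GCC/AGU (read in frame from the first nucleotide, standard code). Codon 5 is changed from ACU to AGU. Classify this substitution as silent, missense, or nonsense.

missense

Position 14 falls in codon 5: ACU → Thr.
After the substitution the codon is AGU → Ser.
Thr ≠ Ser, so this is a missense mutation.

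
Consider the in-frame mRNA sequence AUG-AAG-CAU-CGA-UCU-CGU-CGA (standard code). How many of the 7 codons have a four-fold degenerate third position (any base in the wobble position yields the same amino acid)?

Codon 1 AUG (Met): third position 1-fold.
Codon 2 AAG (Lys): third position 2-fold.
Codon 3 CAU (His): third position 2-fold.
Codon 4 CGA (Arg): third position 4-fold.
Codon 5 UCU (Ser): third position 4-fold.
Codon 6 CGU (Arg): third position 4-fold.
Codon 7 CGA (Arg): third position 4-fold.
Four-fold degenerate third positions: 4.

4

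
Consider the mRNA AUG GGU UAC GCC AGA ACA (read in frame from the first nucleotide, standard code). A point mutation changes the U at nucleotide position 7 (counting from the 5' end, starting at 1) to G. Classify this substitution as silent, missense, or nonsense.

Position 7 falls in codon 3: UAC → Tyr.
After the substitution the codon is GAC → Asp.
Tyr ≠ Asp, so this is a missense mutation.

missense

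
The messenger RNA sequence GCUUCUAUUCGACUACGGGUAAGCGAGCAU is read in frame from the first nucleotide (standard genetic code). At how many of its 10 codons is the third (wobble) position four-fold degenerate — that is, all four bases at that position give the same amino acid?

Codon 1 GCU (Ala): third position 4-fold.
Codon 2 UCU (Ser): third position 4-fold.
Codon 3 AUU (Ile): third position 3-fold.
Codon 4 CGA (Arg): third position 4-fold.
Codon 5 CUA (Leu): third position 4-fold.
Codon 6 CGG (Arg): third position 4-fold.
Codon 7 GUA (Val): third position 4-fold.
Codon 8 AGC (Ser): third position 2-fold.
Codon 9 GAG (Glu): third position 2-fold.
Codon 10 CAU (His): third position 2-fold.
Four-fold degenerate third positions: 6.

6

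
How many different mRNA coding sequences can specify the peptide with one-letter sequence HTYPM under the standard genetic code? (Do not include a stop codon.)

His: 2 codons.
Thr: 4 codons.
Tyr: 2 codons.
Pro: 4 codons.
Met: 1 codon.
2 × 4 × 2 × 4 × 1 = 64.

64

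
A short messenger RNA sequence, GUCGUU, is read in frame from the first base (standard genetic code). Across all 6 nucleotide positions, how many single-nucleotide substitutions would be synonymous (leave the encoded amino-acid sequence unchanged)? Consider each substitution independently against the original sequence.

Codon 1 (GUC, Val): 3 synonymous substitutions.
Codon 2 (GUU, Val): 3 synonymous substitutions.
Total: 3 + 3 = 6.

6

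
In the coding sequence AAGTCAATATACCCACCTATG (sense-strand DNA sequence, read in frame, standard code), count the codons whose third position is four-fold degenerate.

3

Codon 1 AAG (Lys): third position 2-fold.
Codon 2 TCA (Ser): third position 4-fold.
Codon 3 ATA (Ile): third position 3-fold.
Codon 4 TAC (Tyr): third position 2-fold.
Codon 5 CCA (Pro): third position 4-fold.
Codon 6 CCT (Pro): third position 4-fold.
Codon 7 ATG (Met): third position 1-fold.
Four-fold degenerate third positions: 3.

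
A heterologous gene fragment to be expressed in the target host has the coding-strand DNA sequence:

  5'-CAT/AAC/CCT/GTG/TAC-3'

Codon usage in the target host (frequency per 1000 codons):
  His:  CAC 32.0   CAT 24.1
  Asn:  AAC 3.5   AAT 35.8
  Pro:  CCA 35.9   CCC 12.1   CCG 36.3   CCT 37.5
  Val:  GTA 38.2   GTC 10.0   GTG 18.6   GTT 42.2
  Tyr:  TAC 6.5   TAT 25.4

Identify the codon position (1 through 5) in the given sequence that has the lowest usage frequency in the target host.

Codon 1 CAT (His): 24.1 per 1000.
Codon 2 AAC (Asn): 3.5 per 1000.
Codon 3 CCT (Pro): 37.5 per 1000.
Codon 4 GTG (Val): 18.6 per 1000.
Codon 5 TAC (Tyr): 6.5 per 1000.
Lowest frequency is 3.5 at codon 2.

2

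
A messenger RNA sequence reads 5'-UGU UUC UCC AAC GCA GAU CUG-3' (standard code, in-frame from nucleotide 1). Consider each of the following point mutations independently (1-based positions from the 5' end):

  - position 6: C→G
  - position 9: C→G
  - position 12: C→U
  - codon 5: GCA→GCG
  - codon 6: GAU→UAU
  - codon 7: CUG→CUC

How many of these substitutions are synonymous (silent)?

4

Codon 2: UUC (Phe) → UUG (Leu) — missense.
Codon 3: UCC (Ser) → UCG (Ser) — synonymous.
Codon 4: AAC (Asn) → AAU (Asn) — synonymous.
Codon 5: GCA (Ala) → GCG (Ala) — synonymous.
Codon 6: GAU (Asp) → UAU (Tyr) — missense.
Codon 7: CUG (Leu) → CUC (Leu) — synonymous.
Synonymous: 4 of 6.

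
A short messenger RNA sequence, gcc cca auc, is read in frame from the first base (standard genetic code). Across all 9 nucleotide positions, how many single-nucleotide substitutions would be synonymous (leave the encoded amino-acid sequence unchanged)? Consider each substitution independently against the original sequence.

Codon 1 (GCC, Ala): 3 synonymous substitutions.
Codon 2 (CCA, Pro): 3 synonymous substitutions.
Codon 3 (AUC, Ile): 2 synonymous substitutions.
Total: 3 + 3 + 2 = 8.

8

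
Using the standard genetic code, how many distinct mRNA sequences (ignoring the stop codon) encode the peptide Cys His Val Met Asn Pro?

128

Cys: 2 codons.
His: 2 codons.
Val: 4 codons.
Met: 1 codon.
Asn: 2 codons.
Pro: 4 codons.
2 × 2 × 4 × 1 × 2 × 4 = 128.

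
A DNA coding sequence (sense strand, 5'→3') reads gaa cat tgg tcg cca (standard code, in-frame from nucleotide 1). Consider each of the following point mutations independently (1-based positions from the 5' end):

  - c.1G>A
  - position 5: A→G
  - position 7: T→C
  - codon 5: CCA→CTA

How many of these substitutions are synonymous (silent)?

0

Codon 1: GAA (Glu) → AAA (Lys) — missense.
Codon 2: CAT (His) → CGT (Arg) — missense.
Codon 3: TGG (Trp) → CGG (Arg) — missense.
Codon 5: CCA (Pro) → CTA (Leu) — missense.
Synonymous: 0 of 4.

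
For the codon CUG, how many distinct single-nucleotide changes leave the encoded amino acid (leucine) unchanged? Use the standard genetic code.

4

Position 1: UUG → 1 synonymous.
Position 2: none → 0 synonymous.
Position 3: CUU, CUC, CUA → 3 synonymous.
Total: 1 + 0 + 3 = 4.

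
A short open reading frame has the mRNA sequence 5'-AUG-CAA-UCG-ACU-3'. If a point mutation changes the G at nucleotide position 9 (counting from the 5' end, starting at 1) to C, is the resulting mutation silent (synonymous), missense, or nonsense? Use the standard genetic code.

Position 9 falls in codon 3: UCG → Ser.
After the substitution the codon is UCC → Ser.
Both encode Ser, so the change is synonymous.

silent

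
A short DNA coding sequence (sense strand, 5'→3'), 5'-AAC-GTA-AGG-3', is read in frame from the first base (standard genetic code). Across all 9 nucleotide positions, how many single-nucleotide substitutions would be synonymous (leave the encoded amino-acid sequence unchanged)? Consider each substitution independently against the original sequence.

6

Codon 1 (AAC, Asn): 1 synonymous substitution.
Codon 2 (GTA, Val): 3 synonymous substitutions.
Codon 3 (AGG, Arg): 2 synonymous substitutions.
Total: 1 + 3 + 2 = 6.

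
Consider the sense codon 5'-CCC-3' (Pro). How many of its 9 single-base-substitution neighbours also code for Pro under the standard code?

3

Position 1: none → 0 synonymous.
Position 2: none → 0 synonymous.
Position 3: CCU, CCA, CCG → 3 synonymous.
Total: 0 + 0 + 3 = 3.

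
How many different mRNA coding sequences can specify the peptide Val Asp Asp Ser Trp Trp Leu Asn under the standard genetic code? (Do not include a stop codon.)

1152

Val: 4 codons.
Asp: 2 codons.
Asp: 2 codons.
Ser: 6 codons.
Trp: 1 codon.
Trp: 1 codon.
Leu: 6 codons.
Asn: 2 codons.
4 × 2 × 2 × 6 × 1 × 1 × 6 × 2 = 1152.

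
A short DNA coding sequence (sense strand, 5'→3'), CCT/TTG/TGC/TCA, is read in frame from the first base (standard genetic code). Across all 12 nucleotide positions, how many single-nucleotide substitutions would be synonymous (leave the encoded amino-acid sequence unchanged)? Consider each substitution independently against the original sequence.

Codon 1 (CCT, Pro): 3 synonymous substitutions.
Codon 2 (TTG, Leu): 2 synonymous substitutions.
Codon 3 (TGC, Cys): 1 synonymous substitution.
Codon 4 (TCA, Ser): 3 synonymous substitutions.
Total: 3 + 2 + 1 + 3 = 9.

9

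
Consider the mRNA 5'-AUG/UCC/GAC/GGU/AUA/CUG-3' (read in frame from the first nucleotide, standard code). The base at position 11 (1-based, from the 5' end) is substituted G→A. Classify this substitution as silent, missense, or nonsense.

missense

Position 11 falls in codon 4: GGU → Gly.
After the substitution the codon is GAU → Asp.
Gly ≠ Asp, so this is a missense mutation.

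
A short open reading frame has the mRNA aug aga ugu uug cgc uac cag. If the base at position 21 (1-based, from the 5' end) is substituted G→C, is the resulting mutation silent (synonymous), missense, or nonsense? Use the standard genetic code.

missense

Position 21 falls in codon 7: CAG → Gln.
After the substitution the codon is CAC → His.
Gln ≠ His, so this is a missense mutation.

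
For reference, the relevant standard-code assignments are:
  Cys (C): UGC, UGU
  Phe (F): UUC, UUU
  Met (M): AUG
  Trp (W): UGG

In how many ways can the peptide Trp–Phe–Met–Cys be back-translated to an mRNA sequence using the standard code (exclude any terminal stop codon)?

4

Trp: 1 codon.
Phe: 2 codons.
Met: 1 codon.
Cys: 2 codons.
1 × 2 × 1 × 2 = 4.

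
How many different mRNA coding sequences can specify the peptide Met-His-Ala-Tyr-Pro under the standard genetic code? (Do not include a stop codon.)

64

Met: 1 codon.
His: 2 codons.
Ala: 4 codons.
Tyr: 2 codons.
Pro: 4 codons.
1 × 2 × 4 × 2 × 4 = 64.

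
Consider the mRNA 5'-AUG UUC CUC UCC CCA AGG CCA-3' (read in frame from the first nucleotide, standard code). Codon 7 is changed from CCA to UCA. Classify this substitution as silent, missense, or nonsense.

Position 19 falls in codon 7: CCA → Pro.
After the substitution the codon is UCA → Ser.
Pro ≠ Ser, so this is a missense mutation.

missense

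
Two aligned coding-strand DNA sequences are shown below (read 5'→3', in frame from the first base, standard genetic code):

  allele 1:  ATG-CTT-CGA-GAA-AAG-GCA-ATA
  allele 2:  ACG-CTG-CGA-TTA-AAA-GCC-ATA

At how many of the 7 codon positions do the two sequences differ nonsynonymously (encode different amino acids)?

2

Codon 1: ATG Met / ACG Thr — nonsynonymous.
Codon 2: CTT Leu / CTG Leu — synonymous.
Codon 3: CGA Arg / CGA Arg — identical.
Codon 4: GAA Glu / TTA Leu — nonsynonymous.
Codon 5: AAG Lys / AAA Lys — synonymous.
Codon 6: GCA Ala / GCC Ala — synonymous.
Codon 7: ATA Ile / ATA Ile — identical.
Nonsynonymous differences: 2.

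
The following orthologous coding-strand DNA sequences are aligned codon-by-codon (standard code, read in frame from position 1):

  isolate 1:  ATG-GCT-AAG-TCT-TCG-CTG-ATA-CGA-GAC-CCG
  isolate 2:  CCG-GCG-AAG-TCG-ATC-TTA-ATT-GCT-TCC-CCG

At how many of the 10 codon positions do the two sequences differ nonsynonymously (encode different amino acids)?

Codon 1: ATG Met / CCG Pro — nonsynonymous.
Codon 2: GCT Ala / GCG Ala — synonymous.
Codon 3: AAG Lys / AAG Lys — identical.
Codon 4: TCT Ser / TCG Ser — synonymous.
Codon 5: TCG Ser / ATC Ile — nonsynonymous.
Codon 6: CTG Leu / TTA Leu — synonymous.
Codon 7: ATA Ile / ATT Ile — synonymous.
Codon 8: CGA Arg / GCT Ala — nonsynonymous.
Codon 9: GAC Asp / TCC Ser — nonsynonymous.
Codon 10: CCG Pro / CCG Pro — identical.
Nonsynonymous differences: 4.

4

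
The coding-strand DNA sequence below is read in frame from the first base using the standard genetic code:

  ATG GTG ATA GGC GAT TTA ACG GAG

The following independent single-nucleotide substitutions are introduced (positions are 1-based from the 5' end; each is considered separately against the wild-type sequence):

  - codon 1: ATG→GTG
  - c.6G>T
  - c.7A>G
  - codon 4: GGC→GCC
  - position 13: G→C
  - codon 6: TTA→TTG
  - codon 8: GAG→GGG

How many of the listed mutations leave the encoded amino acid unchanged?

Codon 1: ATG (Met) → GTG (Val) — missense.
Codon 2: GTG (Val) → GTT (Val) — synonymous.
Codon 3: ATA (Ile) → GTA (Val) — missense.
Codon 4: GGC (Gly) → GCC (Ala) — missense.
Codon 5: GAT (Asp) → CAT (His) — missense.
Codon 6: TTA (Leu) → TTG (Leu) — synonymous.
Codon 8: GAG (Glu) → GGG (Gly) — missense.
Synonymous: 2 of 7.

2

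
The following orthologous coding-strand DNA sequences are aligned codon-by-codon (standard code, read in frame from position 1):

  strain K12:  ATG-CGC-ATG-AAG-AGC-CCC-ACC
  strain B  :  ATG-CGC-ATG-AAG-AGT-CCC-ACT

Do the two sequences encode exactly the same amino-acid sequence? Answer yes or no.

yes

Codon 1: ATG Met / ATG Met — identical.
Codon 2: CGC Arg / CGC Arg — identical.
Codon 3: ATG Met / ATG Met — identical.
Codon 4: AAG Lys / AAG Lys — identical.
Codon 5: AGC Ser / AGT Ser — synonymous.
Codon 6: CCC Pro / CCC Pro — identical.
Codon 7: ACC Thr / ACT Thr — synonymous.
Nonsynonymous differences: 0 → same protein.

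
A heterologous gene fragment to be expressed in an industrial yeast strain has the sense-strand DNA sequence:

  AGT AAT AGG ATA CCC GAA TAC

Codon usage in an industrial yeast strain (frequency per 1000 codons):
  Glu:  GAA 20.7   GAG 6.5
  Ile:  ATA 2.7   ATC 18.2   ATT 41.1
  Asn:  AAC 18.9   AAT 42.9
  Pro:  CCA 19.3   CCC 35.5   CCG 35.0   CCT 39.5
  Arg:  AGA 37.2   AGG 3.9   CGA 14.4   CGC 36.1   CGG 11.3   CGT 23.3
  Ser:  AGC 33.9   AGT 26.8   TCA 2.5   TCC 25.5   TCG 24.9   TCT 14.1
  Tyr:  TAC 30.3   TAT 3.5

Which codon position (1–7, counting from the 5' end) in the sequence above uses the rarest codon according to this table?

4

Codon 1 AGT (Ser): 26.8 per 1000.
Codon 2 AAT (Asn): 42.9 per 1000.
Codon 3 AGG (Arg): 3.9 per 1000.
Codon 4 ATA (Ile): 2.7 per 1000.
Codon 5 CCC (Pro): 35.5 per 1000.
Codon 6 GAA (Glu): 20.7 per 1000.
Codon 7 TAC (Tyr): 30.3 per 1000.
Lowest frequency is 2.7 at codon 4.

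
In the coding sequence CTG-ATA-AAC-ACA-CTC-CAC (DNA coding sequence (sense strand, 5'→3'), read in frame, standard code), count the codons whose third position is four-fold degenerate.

3

Codon 1 CTG (Leu): third position 4-fold.
Codon 2 ATA (Ile): third position 3-fold.
Codon 3 AAC (Asn): third position 2-fold.
Codon 4 ACA (Thr): third position 4-fold.
Codon 5 CTC (Leu): third position 4-fold.
Codon 6 CAC (His): third position 2-fold.
Four-fold degenerate third positions: 3.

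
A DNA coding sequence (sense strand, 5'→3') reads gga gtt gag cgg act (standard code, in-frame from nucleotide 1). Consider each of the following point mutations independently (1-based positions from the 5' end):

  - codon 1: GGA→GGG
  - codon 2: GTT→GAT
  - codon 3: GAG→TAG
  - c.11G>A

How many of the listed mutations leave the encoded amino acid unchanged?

1

Codon 1: GGA (Gly) → GGG (Gly) — synonymous.
Codon 2: GTT (Val) → GAT (Asp) — missense.
Codon 3: GAG (Glu) → TAG (Stop) — nonsense.
Codon 4: CGG (Arg) → CAG (Gln) — missense.
Synonymous: 1 of 4.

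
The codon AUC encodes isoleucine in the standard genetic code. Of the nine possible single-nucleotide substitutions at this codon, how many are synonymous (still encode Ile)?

Position 1: none → 0 synonymous.
Position 2: none → 0 synonymous.
Position 3: AUU, AUA → 2 synonymous.
Total: 0 + 0 + 2 = 2.

2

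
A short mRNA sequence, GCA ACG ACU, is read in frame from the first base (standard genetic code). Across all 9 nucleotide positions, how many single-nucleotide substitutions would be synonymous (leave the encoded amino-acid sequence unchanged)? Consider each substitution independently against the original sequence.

9

Codon 1 (GCA, Ala): 3 synonymous substitutions.
Codon 2 (ACG, Thr): 3 synonymous substitutions.
Codon 3 (ACU, Thr): 3 synonymous substitutions.
Total: 3 + 3 + 3 = 9.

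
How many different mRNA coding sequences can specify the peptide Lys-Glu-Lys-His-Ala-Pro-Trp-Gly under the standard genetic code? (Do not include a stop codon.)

1024

Lys: 2 codons.
Glu: 2 codons.
Lys: 2 codons.
His: 2 codons.
Ala: 4 codons.
Pro: 4 codons.
Trp: 1 codon.
Gly: 4 codons.
2 × 2 × 2 × 2 × 4 × 4 × 1 × 4 = 1024.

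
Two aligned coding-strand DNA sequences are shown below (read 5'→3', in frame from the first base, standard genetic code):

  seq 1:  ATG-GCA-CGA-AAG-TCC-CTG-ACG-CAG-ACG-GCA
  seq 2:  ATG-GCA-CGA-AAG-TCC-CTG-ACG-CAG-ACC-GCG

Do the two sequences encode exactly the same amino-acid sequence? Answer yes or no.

Codon 1: ATG Met / ATG Met — identical.
Codon 2: GCA Ala / GCA Ala — identical.
Codon 3: CGA Arg / CGA Arg — identical.
Codon 4: AAG Lys / AAG Lys — identical.
Codon 5: TCC Ser / TCC Ser — identical.
Codon 6: CTG Leu / CTG Leu — identical.
Codon 7: ACG Thr / ACG Thr — identical.
Codon 8: CAG Gln / CAG Gln — identical.
Codon 9: ACG Thr / ACC Thr — synonymous.
Codon 10: GCA Ala / GCG Ala — synonymous.
Nonsynonymous differences: 0 → same protein.

yes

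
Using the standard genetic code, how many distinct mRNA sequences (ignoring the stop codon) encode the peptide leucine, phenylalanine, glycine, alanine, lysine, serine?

2304

Leu: 6 codons.
Phe: 2 codons.
Gly: 4 codons.
Ala: 4 codons.
Lys: 2 codons.
Ser: 6 codons.
6 × 2 × 4 × 4 × 2 × 6 = 2304.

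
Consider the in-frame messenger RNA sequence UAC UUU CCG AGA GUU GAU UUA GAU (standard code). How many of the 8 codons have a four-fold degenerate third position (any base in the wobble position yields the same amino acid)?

Codon 1 UAC (Tyr): third position 2-fold.
Codon 2 UUU (Phe): third position 2-fold.
Codon 3 CCG (Pro): third position 4-fold.
Codon 4 AGA (Arg): third position 2-fold.
Codon 5 GUU (Val): third position 4-fold.
Codon 6 GAU (Asp): third position 2-fold.
Codon 7 UUA (Leu): third position 2-fold.
Codon 8 GAU (Asp): third position 2-fold.
Four-fold degenerate third positions: 2.

2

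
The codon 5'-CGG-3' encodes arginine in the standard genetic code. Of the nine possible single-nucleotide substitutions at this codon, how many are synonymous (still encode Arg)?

Position 1: AGG → 1 synonymous.
Position 2: none → 0 synonymous.
Position 3: CGT, CGC, CGA → 3 synonymous.
Total: 1 + 0 + 3 = 4.

4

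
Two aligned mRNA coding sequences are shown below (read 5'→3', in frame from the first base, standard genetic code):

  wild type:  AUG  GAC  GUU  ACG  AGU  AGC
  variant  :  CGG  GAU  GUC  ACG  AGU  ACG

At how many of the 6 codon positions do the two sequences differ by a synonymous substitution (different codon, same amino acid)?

2

Codon 1: AUG Met / CGG Arg — nonsynonymous.
Codon 2: GAC Asp / GAU Asp — synonymous.
Codon 3: GUU Val / GUC Val — synonymous.
Codon 4: ACG Thr / ACG Thr — identical.
Codon 5: AGU Ser / AGU Ser — identical.
Codon 6: AGC Ser / ACG Thr — nonsynonymous.
Synonymous differences: 2.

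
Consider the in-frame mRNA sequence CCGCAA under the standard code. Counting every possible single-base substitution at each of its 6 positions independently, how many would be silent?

4

Codon 1 (CCG, Pro): 3 synonymous substitutions.
Codon 2 (CAA, Gln): 1 synonymous substitution.
Total: 3 + 1 = 4.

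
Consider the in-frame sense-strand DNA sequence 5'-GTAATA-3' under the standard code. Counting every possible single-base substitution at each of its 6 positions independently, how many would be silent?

Codon 1 (GTA, Val): 3 synonymous substitutions.
Codon 2 (ATA, Ile): 2 synonymous substitutions.
Total: 3 + 2 = 5.

5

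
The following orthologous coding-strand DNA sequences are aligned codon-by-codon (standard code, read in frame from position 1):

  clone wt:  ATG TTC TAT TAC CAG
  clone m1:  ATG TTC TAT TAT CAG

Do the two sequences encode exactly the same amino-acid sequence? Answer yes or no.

Codon 1: ATG Met / ATG Met — identical.
Codon 2: TTC Phe / TTC Phe — identical.
Codon 3: TAT Tyr / TAT Tyr — identical.
Codon 4: TAC Tyr / TAT Tyr — synonymous.
Codon 5: CAG Gln / CAG Gln — identical.
Nonsynonymous differences: 0 → same protein.

yes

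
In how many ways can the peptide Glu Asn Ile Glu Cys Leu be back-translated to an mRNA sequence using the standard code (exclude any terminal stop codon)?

288

Glu: 2 codons.
Asn: 2 codons.
Ile: 3 codons.
Glu: 2 codons.
Cys: 2 codons.
Leu: 6 codons.
2 × 2 × 3 × 2 × 2 × 6 = 288.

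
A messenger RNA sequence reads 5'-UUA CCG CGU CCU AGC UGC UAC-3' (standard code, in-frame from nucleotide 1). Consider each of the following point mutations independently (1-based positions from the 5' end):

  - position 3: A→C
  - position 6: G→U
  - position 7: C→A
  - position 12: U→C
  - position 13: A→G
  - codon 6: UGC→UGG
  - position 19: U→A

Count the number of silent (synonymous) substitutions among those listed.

2

Codon 1: UUA (Leu) → UUC (Phe) — missense.
Codon 2: CCG (Pro) → CCU (Pro) — synonymous.
Codon 3: CGU (Arg) → AGU (Ser) — missense.
Codon 4: CCU (Pro) → CCC (Pro) — synonymous.
Codon 5: AGC (Ser) → GGC (Gly) — missense.
Codon 6: UGC (Cys) → UGG (Trp) — missense.
Codon 7: UAC (Tyr) → AAC (Asn) — missense.
Synonymous: 2 of 7.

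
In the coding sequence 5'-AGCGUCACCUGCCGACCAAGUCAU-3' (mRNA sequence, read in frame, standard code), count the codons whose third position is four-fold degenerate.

Codon 1 AGC (Ser): third position 2-fold.
Codon 2 GUC (Val): third position 4-fold.
Codon 3 ACC (Thr): third position 4-fold.
Codon 4 UGC (Cys): third position 2-fold.
Codon 5 CGA (Arg): third position 4-fold.
Codon 6 CCA (Pro): third position 4-fold.
Codon 7 AGU (Ser): third position 2-fold.
Codon 8 CAU (His): third position 2-fold.
Four-fold degenerate third positions: 4.

4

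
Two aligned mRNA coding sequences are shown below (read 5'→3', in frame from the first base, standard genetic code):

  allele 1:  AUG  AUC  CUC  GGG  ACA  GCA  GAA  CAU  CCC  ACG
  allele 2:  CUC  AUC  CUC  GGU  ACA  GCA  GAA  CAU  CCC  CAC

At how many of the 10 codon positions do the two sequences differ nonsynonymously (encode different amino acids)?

2

Codon 1: AUG Met / CUC Leu — nonsynonymous.
Codon 2: AUC Ile / AUC Ile — identical.
Codon 3: CUC Leu / CUC Leu — identical.
Codon 4: GGG Gly / GGU Gly — synonymous.
Codon 5: ACA Thr / ACA Thr — identical.
Codon 6: GCA Ala / GCA Ala — identical.
Codon 7: GAA Glu / GAA Glu — identical.
Codon 8: CAU His / CAU His — identical.
Codon 9: CCC Pro / CCC Pro — identical.
Codon 10: ACG Thr / CAC His — nonsynonymous.
Nonsynonymous differences: 2.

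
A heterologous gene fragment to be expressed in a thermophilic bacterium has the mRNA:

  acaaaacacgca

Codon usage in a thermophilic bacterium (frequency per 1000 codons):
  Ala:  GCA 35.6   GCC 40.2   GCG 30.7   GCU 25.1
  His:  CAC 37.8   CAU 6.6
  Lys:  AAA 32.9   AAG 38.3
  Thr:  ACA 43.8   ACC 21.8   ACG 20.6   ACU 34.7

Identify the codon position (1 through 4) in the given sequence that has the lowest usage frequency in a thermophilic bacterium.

Codon 1 ACA (Thr): 43.8 per 1000.
Codon 2 AAA (Lys): 32.9 per 1000.
Codon 3 CAC (His): 37.8 per 1000.
Codon 4 GCA (Ala): 35.6 per 1000.
Lowest frequency is 32.9 at codon 2.

2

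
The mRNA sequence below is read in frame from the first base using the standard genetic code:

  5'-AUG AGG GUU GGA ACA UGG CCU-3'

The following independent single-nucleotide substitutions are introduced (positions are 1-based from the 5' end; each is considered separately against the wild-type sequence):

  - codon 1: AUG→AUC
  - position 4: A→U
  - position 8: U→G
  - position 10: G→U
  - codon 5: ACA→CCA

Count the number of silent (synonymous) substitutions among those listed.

Codon 1: AUG (Met) → AUC (Ile) — missense.
Codon 2: AGG (Arg) → UGG (Trp) — missense.
Codon 3: GUU (Val) → GGU (Gly) — missense.
Codon 4: GGA (Gly) → UGA (Stop) — nonsense.
Codon 5: ACA (Thr) → CCA (Pro) — missense.
Synonymous: 0 of 5.

0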